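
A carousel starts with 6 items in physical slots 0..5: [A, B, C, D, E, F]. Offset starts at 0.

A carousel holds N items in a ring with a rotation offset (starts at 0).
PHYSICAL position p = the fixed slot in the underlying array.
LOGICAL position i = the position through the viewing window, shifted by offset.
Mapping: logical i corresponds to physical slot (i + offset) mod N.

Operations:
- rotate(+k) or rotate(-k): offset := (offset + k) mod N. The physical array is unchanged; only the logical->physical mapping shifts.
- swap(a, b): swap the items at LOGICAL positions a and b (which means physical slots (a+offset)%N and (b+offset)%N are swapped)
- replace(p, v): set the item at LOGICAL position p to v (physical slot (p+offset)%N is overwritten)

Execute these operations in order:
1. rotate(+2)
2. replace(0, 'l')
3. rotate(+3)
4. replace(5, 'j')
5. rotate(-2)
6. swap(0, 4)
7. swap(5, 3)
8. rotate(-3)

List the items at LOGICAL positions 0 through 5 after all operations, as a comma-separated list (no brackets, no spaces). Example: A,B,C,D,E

After op 1 (rotate(+2)): offset=2, physical=[A,B,C,D,E,F], logical=[C,D,E,F,A,B]
After op 2 (replace(0, 'l')): offset=2, physical=[A,B,l,D,E,F], logical=[l,D,E,F,A,B]
After op 3 (rotate(+3)): offset=5, physical=[A,B,l,D,E,F], logical=[F,A,B,l,D,E]
After op 4 (replace(5, 'j')): offset=5, physical=[A,B,l,D,j,F], logical=[F,A,B,l,D,j]
After op 5 (rotate(-2)): offset=3, physical=[A,B,l,D,j,F], logical=[D,j,F,A,B,l]
After op 6 (swap(0, 4)): offset=3, physical=[A,D,l,B,j,F], logical=[B,j,F,A,D,l]
After op 7 (swap(5, 3)): offset=3, physical=[l,D,A,B,j,F], logical=[B,j,F,l,D,A]
After op 8 (rotate(-3)): offset=0, physical=[l,D,A,B,j,F], logical=[l,D,A,B,j,F]

Answer: l,D,A,B,j,F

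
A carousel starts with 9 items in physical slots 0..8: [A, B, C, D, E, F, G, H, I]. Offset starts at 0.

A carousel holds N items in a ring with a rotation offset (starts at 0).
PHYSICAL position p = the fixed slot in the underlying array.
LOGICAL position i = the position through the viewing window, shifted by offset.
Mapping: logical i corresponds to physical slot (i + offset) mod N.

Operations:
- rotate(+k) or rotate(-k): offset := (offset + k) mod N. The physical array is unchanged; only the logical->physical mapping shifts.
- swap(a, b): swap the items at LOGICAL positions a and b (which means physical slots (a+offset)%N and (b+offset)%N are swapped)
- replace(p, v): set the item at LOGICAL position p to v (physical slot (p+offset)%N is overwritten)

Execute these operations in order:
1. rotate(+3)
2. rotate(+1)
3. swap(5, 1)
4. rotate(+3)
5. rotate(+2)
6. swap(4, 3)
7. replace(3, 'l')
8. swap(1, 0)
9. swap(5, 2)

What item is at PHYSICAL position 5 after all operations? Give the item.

Answer: C

Derivation:
After op 1 (rotate(+3)): offset=3, physical=[A,B,C,D,E,F,G,H,I], logical=[D,E,F,G,H,I,A,B,C]
After op 2 (rotate(+1)): offset=4, physical=[A,B,C,D,E,F,G,H,I], logical=[E,F,G,H,I,A,B,C,D]
After op 3 (swap(5, 1)): offset=4, physical=[F,B,C,D,E,A,G,H,I], logical=[E,A,G,H,I,F,B,C,D]
After op 4 (rotate(+3)): offset=7, physical=[F,B,C,D,E,A,G,H,I], logical=[H,I,F,B,C,D,E,A,G]
After op 5 (rotate(+2)): offset=0, physical=[F,B,C,D,E,A,G,H,I], logical=[F,B,C,D,E,A,G,H,I]
After op 6 (swap(4, 3)): offset=0, physical=[F,B,C,E,D,A,G,H,I], logical=[F,B,C,E,D,A,G,H,I]
After op 7 (replace(3, 'l')): offset=0, physical=[F,B,C,l,D,A,G,H,I], logical=[F,B,C,l,D,A,G,H,I]
After op 8 (swap(1, 0)): offset=0, physical=[B,F,C,l,D,A,G,H,I], logical=[B,F,C,l,D,A,G,H,I]
After op 9 (swap(5, 2)): offset=0, physical=[B,F,A,l,D,C,G,H,I], logical=[B,F,A,l,D,C,G,H,I]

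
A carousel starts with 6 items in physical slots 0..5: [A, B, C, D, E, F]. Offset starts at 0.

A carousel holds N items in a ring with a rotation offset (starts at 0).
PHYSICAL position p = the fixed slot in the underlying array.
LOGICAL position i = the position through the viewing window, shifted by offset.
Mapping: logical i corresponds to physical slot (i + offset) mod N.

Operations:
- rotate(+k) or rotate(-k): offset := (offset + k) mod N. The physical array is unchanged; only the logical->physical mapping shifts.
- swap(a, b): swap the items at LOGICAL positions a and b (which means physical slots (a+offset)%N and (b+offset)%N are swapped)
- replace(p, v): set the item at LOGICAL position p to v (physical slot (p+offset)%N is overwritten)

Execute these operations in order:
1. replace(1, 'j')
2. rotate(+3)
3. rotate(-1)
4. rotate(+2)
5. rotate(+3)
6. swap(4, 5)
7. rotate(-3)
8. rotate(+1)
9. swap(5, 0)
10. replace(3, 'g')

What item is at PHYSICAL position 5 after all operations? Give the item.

Answer: E

Derivation:
After op 1 (replace(1, 'j')): offset=0, physical=[A,j,C,D,E,F], logical=[A,j,C,D,E,F]
After op 2 (rotate(+3)): offset=3, physical=[A,j,C,D,E,F], logical=[D,E,F,A,j,C]
After op 3 (rotate(-1)): offset=2, physical=[A,j,C,D,E,F], logical=[C,D,E,F,A,j]
After op 4 (rotate(+2)): offset=4, physical=[A,j,C,D,E,F], logical=[E,F,A,j,C,D]
After op 5 (rotate(+3)): offset=1, physical=[A,j,C,D,E,F], logical=[j,C,D,E,F,A]
After op 6 (swap(4, 5)): offset=1, physical=[F,j,C,D,E,A], logical=[j,C,D,E,A,F]
After op 7 (rotate(-3)): offset=4, physical=[F,j,C,D,E,A], logical=[E,A,F,j,C,D]
After op 8 (rotate(+1)): offset=5, physical=[F,j,C,D,E,A], logical=[A,F,j,C,D,E]
After op 9 (swap(5, 0)): offset=5, physical=[F,j,C,D,A,E], logical=[E,F,j,C,D,A]
After op 10 (replace(3, 'g')): offset=5, physical=[F,j,g,D,A,E], logical=[E,F,j,g,D,A]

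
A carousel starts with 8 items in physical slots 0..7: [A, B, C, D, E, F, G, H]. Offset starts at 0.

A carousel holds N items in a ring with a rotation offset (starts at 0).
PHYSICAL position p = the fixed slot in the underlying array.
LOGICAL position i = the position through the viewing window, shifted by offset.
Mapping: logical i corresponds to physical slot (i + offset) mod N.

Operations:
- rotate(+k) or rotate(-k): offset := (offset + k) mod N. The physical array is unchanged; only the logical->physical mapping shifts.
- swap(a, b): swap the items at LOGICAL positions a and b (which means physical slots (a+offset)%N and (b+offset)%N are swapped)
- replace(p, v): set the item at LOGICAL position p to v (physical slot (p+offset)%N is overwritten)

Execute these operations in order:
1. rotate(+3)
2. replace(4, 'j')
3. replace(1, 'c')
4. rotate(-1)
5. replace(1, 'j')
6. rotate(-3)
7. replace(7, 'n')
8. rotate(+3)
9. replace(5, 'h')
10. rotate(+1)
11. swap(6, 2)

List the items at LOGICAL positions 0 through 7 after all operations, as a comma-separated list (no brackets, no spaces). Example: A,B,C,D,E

After op 1 (rotate(+3)): offset=3, physical=[A,B,C,D,E,F,G,H], logical=[D,E,F,G,H,A,B,C]
After op 2 (replace(4, 'j')): offset=3, physical=[A,B,C,D,E,F,G,j], logical=[D,E,F,G,j,A,B,C]
After op 3 (replace(1, 'c')): offset=3, physical=[A,B,C,D,c,F,G,j], logical=[D,c,F,G,j,A,B,C]
After op 4 (rotate(-1)): offset=2, physical=[A,B,C,D,c,F,G,j], logical=[C,D,c,F,G,j,A,B]
After op 5 (replace(1, 'j')): offset=2, physical=[A,B,C,j,c,F,G,j], logical=[C,j,c,F,G,j,A,B]
After op 6 (rotate(-3)): offset=7, physical=[A,B,C,j,c,F,G,j], logical=[j,A,B,C,j,c,F,G]
After op 7 (replace(7, 'n')): offset=7, physical=[A,B,C,j,c,F,n,j], logical=[j,A,B,C,j,c,F,n]
After op 8 (rotate(+3)): offset=2, physical=[A,B,C,j,c,F,n,j], logical=[C,j,c,F,n,j,A,B]
After op 9 (replace(5, 'h')): offset=2, physical=[A,B,C,j,c,F,n,h], logical=[C,j,c,F,n,h,A,B]
After op 10 (rotate(+1)): offset=3, physical=[A,B,C,j,c,F,n,h], logical=[j,c,F,n,h,A,B,C]
After op 11 (swap(6, 2)): offset=3, physical=[A,F,C,j,c,B,n,h], logical=[j,c,B,n,h,A,F,C]

Answer: j,c,B,n,h,A,F,C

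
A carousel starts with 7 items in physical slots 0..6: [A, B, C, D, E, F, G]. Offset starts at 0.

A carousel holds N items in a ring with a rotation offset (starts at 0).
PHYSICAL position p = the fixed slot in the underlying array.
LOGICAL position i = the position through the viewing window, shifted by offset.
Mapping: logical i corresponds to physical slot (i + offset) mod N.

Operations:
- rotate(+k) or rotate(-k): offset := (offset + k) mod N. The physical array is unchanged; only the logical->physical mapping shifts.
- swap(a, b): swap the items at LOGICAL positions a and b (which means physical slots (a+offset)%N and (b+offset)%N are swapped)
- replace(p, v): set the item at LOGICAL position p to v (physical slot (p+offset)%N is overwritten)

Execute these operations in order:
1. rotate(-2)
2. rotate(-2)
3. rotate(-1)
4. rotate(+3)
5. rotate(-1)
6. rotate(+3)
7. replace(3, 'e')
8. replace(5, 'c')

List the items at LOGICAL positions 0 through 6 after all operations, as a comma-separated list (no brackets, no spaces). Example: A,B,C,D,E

After op 1 (rotate(-2)): offset=5, physical=[A,B,C,D,E,F,G], logical=[F,G,A,B,C,D,E]
After op 2 (rotate(-2)): offset=3, physical=[A,B,C,D,E,F,G], logical=[D,E,F,G,A,B,C]
After op 3 (rotate(-1)): offset=2, physical=[A,B,C,D,E,F,G], logical=[C,D,E,F,G,A,B]
After op 4 (rotate(+3)): offset=5, physical=[A,B,C,D,E,F,G], logical=[F,G,A,B,C,D,E]
After op 5 (rotate(-1)): offset=4, physical=[A,B,C,D,E,F,G], logical=[E,F,G,A,B,C,D]
After op 6 (rotate(+3)): offset=0, physical=[A,B,C,D,E,F,G], logical=[A,B,C,D,E,F,G]
After op 7 (replace(3, 'e')): offset=0, physical=[A,B,C,e,E,F,G], logical=[A,B,C,e,E,F,G]
After op 8 (replace(5, 'c')): offset=0, physical=[A,B,C,e,E,c,G], logical=[A,B,C,e,E,c,G]

Answer: A,B,C,e,E,c,G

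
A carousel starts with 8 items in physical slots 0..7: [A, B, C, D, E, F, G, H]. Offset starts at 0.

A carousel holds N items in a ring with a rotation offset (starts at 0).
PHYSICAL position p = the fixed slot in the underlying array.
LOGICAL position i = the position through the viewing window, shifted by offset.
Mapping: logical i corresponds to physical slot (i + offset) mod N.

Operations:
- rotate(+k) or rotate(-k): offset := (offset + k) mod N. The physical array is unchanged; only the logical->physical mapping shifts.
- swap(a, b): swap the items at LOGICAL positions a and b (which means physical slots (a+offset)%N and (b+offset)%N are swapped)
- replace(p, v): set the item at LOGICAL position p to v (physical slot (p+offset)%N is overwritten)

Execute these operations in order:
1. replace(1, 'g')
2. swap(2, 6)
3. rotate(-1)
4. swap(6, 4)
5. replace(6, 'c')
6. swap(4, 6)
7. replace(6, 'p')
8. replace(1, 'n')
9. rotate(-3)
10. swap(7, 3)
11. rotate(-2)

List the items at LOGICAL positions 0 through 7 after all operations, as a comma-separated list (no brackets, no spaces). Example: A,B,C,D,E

Answer: G,H,E,p,C,c,n,g

Derivation:
After op 1 (replace(1, 'g')): offset=0, physical=[A,g,C,D,E,F,G,H], logical=[A,g,C,D,E,F,G,H]
After op 2 (swap(2, 6)): offset=0, physical=[A,g,G,D,E,F,C,H], logical=[A,g,G,D,E,F,C,H]
After op 3 (rotate(-1)): offset=7, physical=[A,g,G,D,E,F,C,H], logical=[H,A,g,G,D,E,F,C]
After op 4 (swap(6, 4)): offset=7, physical=[A,g,G,F,E,D,C,H], logical=[H,A,g,G,F,E,D,C]
After op 5 (replace(6, 'c')): offset=7, physical=[A,g,G,F,E,c,C,H], logical=[H,A,g,G,F,E,c,C]
After op 6 (swap(4, 6)): offset=7, physical=[A,g,G,c,E,F,C,H], logical=[H,A,g,G,c,E,F,C]
After op 7 (replace(6, 'p')): offset=7, physical=[A,g,G,c,E,p,C,H], logical=[H,A,g,G,c,E,p,C]
After op 8 (replace(1, 'n')): offset=7, physical=[n,g,G,c,E,p,C,H], logical=[H,n,g,G,c,E,p,C]
After op 9 (rotate(-3)): offset=4, physical=[n,g,G,c,E,p,C,H], logical=[E,p,C,H,n,g,G,c]
After op 10 (swap(7, 3)): offset=4, physical=[n,g,G,H,E,p,C,c], logical=[E,p,C,c,n,g,G,H]
After op 11 (rotate(-2)): offset=2, physical=[n,g,G,H,E,p,C,c], logical=[G,H,E,p,C,c,n,g]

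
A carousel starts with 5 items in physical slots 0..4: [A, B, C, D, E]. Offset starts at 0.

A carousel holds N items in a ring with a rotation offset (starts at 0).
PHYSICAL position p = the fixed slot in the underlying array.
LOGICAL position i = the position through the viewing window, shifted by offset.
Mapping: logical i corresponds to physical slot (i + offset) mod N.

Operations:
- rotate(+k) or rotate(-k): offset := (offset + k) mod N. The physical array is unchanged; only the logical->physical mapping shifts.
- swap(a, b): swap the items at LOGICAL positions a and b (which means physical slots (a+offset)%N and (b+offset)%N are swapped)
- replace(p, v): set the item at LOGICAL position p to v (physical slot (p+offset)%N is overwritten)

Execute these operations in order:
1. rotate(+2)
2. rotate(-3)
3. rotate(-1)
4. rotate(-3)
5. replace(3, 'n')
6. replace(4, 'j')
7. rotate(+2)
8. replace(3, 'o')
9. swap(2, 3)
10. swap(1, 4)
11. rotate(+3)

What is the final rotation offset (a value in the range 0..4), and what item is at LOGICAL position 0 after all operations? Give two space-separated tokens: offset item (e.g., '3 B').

After op 1 (rotate(+2)): offset=2, physical=[A,B,C,D,E], logical=[C,D,E,A,B]
After op 2 (rotate(-3)): offset=4, physical=[A,B,C,D,E], logical=[E,A,B,C,D]
After op 3 (rotate(-1)): offset=3, physical=[A,B,C,D,E], logical=[D,E,A,B,C]
After op 4 (rotate(-3)): offset=0, physical=[A,B,C,D,E], logical=[A,B,C,D,E]
After op 5 (replace(3, 'n')): offset=0, physical=[A,B,C,n,E], logical=[A,B,C,n,E]
After op 6 (replace(4, 'j')): offset=0, physical=[A,B,C,n,j], logical=[A,B,C,n,j]
After op 7 (rotate(+2)): offset=2, physical=[A,B,C,n,j], logical=[C,n,j,A,B]
After op 8 (replace(3, 'o')): offset=2, physical=[o,B,C,n,j], logical=[C,n,j,o,B]
After op 9 (swap(2, 3)): offset=2, physical=[j,B,C,n,o], logical=[C,n,o,j,B]
After op 10 (swap(1, 4)): offset=2, physical=[j,n,C,B,o], logical=[C,B,o,j,n]
After op 11 (rotate(+3)): offset=0, physical=[j,n,C,B,o], logical=[j,n,C,B,o]

Answer: 0 j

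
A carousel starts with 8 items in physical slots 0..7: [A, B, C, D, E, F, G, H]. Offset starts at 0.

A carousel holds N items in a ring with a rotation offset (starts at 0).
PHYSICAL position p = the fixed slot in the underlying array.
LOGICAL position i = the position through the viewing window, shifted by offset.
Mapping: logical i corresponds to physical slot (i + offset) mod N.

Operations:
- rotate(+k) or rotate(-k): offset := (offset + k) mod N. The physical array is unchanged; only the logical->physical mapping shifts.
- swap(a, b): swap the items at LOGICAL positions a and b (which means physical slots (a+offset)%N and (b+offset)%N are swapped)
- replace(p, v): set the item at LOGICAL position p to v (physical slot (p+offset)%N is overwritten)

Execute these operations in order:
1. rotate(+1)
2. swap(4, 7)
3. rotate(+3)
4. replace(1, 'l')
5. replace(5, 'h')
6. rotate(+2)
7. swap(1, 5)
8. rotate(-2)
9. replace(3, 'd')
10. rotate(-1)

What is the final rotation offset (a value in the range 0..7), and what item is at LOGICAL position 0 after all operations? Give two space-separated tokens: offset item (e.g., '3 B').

Answer: 3 H

Derivation:
After op 1 (rotate(+1)): offset=1, physical=[A,B,C,D,E,F,G,H], logical=[B,C,D,E,F,G,H,A]
After op 2 (swap(4, 7)): offset=1, physical=[F,B,C,D,E,A,G,H], logical=[B,C,D,E,A,G,H,F]
After op 3 (rotate(+3)): offset=4, physical=[F,B,C,D,E,A,G,H], logical=[E,A,G,H,F,B,C,D]
After op 4 (replace(1, 'l')): offset=4, physical=[F,B,C,D,E,l,G,H], logical=[E,l,G,H,F,B,C,D]
After op 5 (replace(5, 'h')): offset=4, physical=[F,h,C,D,E,l,G,H], logical=[E,l,G,H,F,h,C,D]
After op 6 (rotate(+2)): offset=6, physical=[F,h,C,D,E,l,G,H], logical=[G,H,F,h,C,D,E,l]
After op 7 (swap(1, 5)): offset=6, physical=[F,h,C,H,E,l,G,D], logical=[G,D,F,h,C,H,E,l]
After op 8 (rotate(-2)): offset=4, physical=[F,h,C,H,E,l,G,D], logical=[E,l,G,D,F,h,C,H]
After op 9 (replace(3, 'd')): offset=4, physical=[F,h,C,H,E,l,G,d], logical=[E,l,G,d,F,h,C,H]
After op 10 (rotate(-1)): offset=3, physical=[F,h,C,H,E,l,G,d], logical=[H,E,l,G,d,F,h,C]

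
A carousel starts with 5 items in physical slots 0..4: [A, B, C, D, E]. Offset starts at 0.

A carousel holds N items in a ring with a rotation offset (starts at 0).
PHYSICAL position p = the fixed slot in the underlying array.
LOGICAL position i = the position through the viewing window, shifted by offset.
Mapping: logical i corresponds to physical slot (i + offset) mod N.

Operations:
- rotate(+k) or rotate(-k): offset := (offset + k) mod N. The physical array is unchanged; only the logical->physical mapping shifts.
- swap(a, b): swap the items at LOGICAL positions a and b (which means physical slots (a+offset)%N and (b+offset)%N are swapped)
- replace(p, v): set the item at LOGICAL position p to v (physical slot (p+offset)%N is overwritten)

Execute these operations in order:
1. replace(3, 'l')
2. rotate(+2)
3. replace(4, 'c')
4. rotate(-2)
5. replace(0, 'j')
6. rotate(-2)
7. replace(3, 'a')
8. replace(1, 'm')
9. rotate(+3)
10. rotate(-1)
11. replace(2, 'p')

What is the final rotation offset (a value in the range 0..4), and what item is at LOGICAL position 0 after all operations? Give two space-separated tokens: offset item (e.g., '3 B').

Answer: 0 j

Derivation:
After op 1 (replace(3, 'l')): offset=0, physical=[A,B,C,l,E], logical=[A,B,C,l,E]
After op 2 (rotate(+2)): offset=2, physical=[A,B,C,l,E], logical=[C,l,E,A,B]
After op 3 (replace(4, 'c')): offset=2, physical=[A,c,C,l,E], logical=[C,l,E,A,c]
After op 4 (rotate(-2)): offset=0, physical=[A,c,C,l,E], logical=[A,c,C,l,E]
After op 5 (replace(0, 'j')): offset=0, physical=[j,c,C,l,E], logical=[j,c,C,l,E]
After op 6 (rotate(-2)): offset=3, physical=[j,c,C,l,E], logical=[l,E,j,c,C]
After op 7 (replace(3, 'a')): offset=3, physical=[j,a,C,l,E], logical=[l,E,j,a,C]
After op 8 (replace(1, 'm')): offset=3, physical=[j,a,C,l,m], logical=[l,m,j,a,C]
After op 9 (rotate(+3)): offset=1, physical=[j,a,C,l,m], logical=[a,C,l,m,j]
After op 10 (rotate(-1)): offset=0, physical=[j,a,C,l,m], logical=[j,a,C,l,m]
After op 11 (replace(2, 'p')): offset=0, physical=[j,a,p,l,m], logical=[j,a,p,l,m]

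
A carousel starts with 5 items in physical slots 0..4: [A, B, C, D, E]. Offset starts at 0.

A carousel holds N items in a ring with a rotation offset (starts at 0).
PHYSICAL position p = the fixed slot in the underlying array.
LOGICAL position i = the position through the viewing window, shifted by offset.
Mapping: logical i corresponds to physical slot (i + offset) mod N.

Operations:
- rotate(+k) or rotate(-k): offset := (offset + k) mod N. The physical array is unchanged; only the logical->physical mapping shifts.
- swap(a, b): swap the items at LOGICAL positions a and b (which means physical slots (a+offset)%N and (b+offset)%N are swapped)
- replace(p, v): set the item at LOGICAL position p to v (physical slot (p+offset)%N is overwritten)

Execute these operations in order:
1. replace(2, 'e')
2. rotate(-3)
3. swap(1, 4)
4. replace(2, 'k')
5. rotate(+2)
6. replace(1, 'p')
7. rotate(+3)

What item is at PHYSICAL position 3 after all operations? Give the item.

After op 1 (replace(2, 'e')): offset=0, physical=[A,B,e,D,E], logical=[A,B,e,D,E]
After op 2 (rotate(-3)): offset=2, physical=[A,B,e,D,E], logical=[e,D,E,A,B]
After op 3 (swap(1, 4)): offset=2, physical=[A,D,e,B,E], logical=[e,B,E,A,D]
After op 4 (replace(2, 'k')): offset=2, physical=[A,D,e,B,k], logical=[e,B,k,A,D]
After op 5 (rotate(+2)): offset=4, physical=[A,D,e,B,k], logical=[k,A,D,e,B]
After op 6 (replace(1, 'p')): offset=4, physical=[p,D,e,B,k], logical=[k,p,D,e,B]
After op 7 (rotate(+3)): offset=2, physical=[p,D,e,B,k], logical=[e,B,k,p,D]

Answer: B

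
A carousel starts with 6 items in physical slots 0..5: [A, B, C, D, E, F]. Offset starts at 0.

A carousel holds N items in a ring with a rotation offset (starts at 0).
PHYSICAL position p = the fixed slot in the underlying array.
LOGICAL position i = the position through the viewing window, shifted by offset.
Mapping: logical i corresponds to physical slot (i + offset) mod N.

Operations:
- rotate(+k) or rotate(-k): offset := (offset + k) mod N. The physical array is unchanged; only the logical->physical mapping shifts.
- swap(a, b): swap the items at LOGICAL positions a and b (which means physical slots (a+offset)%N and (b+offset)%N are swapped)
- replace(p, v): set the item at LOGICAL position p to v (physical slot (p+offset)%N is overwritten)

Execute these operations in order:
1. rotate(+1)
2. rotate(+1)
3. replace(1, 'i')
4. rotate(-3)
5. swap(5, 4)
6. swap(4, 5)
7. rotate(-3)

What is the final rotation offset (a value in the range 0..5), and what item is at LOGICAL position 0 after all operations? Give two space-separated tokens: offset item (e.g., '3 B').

Answer: 2 C

Derivation:
After op 1 (rotate(+1)): offset=1, physical=[A,B,C,D,E,F], logical=[B,C,D,E,F,A]
After op 2 (rotate(+1)): offset=2, physical=[A,B,C,D,E,F], logical=[C,D,E,F,A,B]
After op 3 (replace(1, 'i')): offset=2, physical=[A,B,C,i,E,F], logical=[C,i,E,F,A,B]
After op 4 (rotate(-3)): offset=5, physical=[A,B,C,i,E,F], logical=[F,A,B,C,i,E]
After op 5 (swap(5, 4)): offset=5, physical=[A,B,C,E,i,F], logical=[F,A,B,C,E,i]
After op 6 (swap(4, 5)): offset=5, physical=[A,B,C,i,E,F], logical=[F,A,B,C,i,E]
After op 7 (rotate(-3)): offset=2, physical=[A,B,C,i,E,F], logical=[C,i,E,F,A,B]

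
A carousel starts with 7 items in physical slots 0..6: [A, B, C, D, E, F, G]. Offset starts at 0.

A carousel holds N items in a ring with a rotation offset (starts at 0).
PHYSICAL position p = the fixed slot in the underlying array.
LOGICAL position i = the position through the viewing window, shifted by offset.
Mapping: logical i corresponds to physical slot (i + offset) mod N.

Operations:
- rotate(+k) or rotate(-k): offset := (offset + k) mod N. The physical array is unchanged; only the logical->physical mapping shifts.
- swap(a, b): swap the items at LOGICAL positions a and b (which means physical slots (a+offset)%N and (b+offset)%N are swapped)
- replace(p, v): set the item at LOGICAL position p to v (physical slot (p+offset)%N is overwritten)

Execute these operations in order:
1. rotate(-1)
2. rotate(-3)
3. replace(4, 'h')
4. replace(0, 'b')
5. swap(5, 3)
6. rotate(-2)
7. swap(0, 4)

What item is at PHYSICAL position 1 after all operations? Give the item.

Answer: F

Derivation:
After op 1 (rotate(-1)): offset=6, physical=[A,B,C,D,E,F,G], logical=[G,A,B,C,D,E,F]
After op 2 (rotate(-3)): offset=3, physical=[A,B,C,D,E,F,G], logical=[D,E,F,G,A,B,C]
After op 3 (replace(4, 'h')): offset=3, physical=[h,B,C,D,E,F,G], logical=[D,E,F,G,h,B,C]
After op 4 (replace(0, 'b')): offset=3, physical=[h,B,C,b,E,F,G], logical=[b,E,F,G,h,B,C]
After op 5 (swap(5, 3)): offset=3, physical=[h,G,C,b,E,F,B], logical=[b,E,F,B,h,G,C]
After op 6 (rotate(-2)): offset=1, physical=[h,G,C,b,E,F,B], logical=[G,C,b,E,F,B,h]
After op 7 (swap(0, 4)): offset=1, physical=[h,F,C,b,E,G,B], logical=[F,C,b,E,G,B,h]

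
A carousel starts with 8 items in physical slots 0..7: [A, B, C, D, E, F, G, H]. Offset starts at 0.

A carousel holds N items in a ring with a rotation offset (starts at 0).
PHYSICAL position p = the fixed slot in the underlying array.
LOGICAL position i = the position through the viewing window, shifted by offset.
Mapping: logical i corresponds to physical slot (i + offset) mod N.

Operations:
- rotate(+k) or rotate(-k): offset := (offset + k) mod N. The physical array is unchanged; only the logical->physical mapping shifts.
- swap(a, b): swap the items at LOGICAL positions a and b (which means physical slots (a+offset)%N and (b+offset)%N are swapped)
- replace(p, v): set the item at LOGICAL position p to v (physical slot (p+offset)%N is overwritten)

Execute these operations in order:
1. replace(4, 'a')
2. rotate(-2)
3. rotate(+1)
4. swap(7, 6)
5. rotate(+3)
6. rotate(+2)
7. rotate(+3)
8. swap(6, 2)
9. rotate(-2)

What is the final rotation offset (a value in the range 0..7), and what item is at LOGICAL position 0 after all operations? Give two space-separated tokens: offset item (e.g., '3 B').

Answer: 5 B

Derivation:
After op 1 (replace(4, 'a')): offset=0, physical=[A,B,C,D,a,F,G,H], logical=[A,B,C,D,a,F,G,H]
After op 2 (rotate(-2)): offset=6, physical=[A,B,C,D,a,F,G,H], logical=[G,H,A,B,C,D,a,F]
After op 3 (rotate(+1)): offset=7, physical=[A,B,C,D,a,F,G,H], logical=[H,A,B,C,D,a,F,G]
After op 4 (swap(7, 6)): offset=7, physical=[A,B,C,D,a,G,F,H], logical=[H,A,B,C,D,a,G,F]
After op 5 (rotate(+3)): offset=2, physical=[A,B,C,D,a,G,F,H], logical=[C,D,a,G,F,H,A,B]
After op 6 (rotate(+2)): offset=4, physical=[A,B,C,D,a,G,F,H], logical=[a,G,F,H,A,B,C,D]
After op 7 (rotate(+3)): offset=7, physical=[A,B,C,D,a,G,F,H], logical=[H,A,B,C,D,a,G,F]
After op 8 (swap(6, 2)): offset=7, physical=[A,G,C,D,a,B,F,H], logical=[H,A,G,C,D,a,B,F]
After op 9 (rotate(-2)): offset=5, physical=[A,G,C,D,a,B,F,H], logical=[B,F,H,A,G,C,D,a]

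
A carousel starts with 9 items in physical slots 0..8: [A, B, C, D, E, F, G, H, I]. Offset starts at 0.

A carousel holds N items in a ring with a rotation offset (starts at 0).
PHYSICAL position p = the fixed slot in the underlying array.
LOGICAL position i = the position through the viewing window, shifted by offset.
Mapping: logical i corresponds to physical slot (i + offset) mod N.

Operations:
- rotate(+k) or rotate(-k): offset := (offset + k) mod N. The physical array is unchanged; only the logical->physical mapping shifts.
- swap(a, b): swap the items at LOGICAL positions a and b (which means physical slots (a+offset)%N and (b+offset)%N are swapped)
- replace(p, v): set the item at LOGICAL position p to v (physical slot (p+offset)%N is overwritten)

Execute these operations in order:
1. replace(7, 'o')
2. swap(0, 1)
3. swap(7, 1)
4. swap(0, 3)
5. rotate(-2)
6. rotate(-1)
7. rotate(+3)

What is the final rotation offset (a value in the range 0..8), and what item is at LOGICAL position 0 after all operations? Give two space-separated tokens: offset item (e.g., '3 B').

Answer: 0 D

Derivation:
After op 1 (replace(7, 'o')): offset=0, physical=[A,B,C,D,E,F,G,o,I], logical=[A,B,C,D,E,F,G,o,I]
After op 2 (swap(0, 1)): offset=0, physical=[B,A,C,D,E,F,G,o,I], logical=[B,A,C,D,E,F,G,o,I]
After op 3 (swap(7, 1)): offset=0, physical=[B,o,C,D,E,F,G,A,I], logical=[B,o,C,D,E,F,G,A,I]
After op 4 (swap(0, 3)): offset=0, physical=[D,o,C,B,E,F,G,A,I], logical=[D,o,C,B,E,F,G,A,I]
After op 5 (rotate(-2)): offset=7, physical=[D,o,C,B,E,F,G,A,I], logical=[A,I,D,o,C,B,E,F,G]
After op 6 (rotate(-1)): offset=6, physical=[D,o,C,B,E,F,G,A,I], logical=[G,A,I,D,o,C,B,E,F]
After op 7 (rotate(+3)): offset=0, physical=[D,o,C,B,E,F,G,A,I], logical=[D,o,C,B,E,F,G,A,I]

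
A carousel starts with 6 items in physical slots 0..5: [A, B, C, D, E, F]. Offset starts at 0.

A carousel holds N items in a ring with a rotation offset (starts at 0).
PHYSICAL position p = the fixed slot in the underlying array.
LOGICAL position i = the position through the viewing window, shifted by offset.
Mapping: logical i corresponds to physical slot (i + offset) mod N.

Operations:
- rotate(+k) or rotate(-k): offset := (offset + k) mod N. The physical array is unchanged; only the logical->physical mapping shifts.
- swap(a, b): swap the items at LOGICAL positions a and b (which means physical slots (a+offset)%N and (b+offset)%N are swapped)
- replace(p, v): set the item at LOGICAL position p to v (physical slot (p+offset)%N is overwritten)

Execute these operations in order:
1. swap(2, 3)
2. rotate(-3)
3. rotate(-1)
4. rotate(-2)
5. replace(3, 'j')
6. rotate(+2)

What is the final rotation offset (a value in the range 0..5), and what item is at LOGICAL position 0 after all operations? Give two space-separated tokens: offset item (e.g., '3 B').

Answer: 2 D

Derivation:
After op 1 (swap(2, 3)): offset=0, physical=[A,B,D,C,E,F], logical=[A,B,D,C,E,F]
After op 2 (rotate(-3)): offset=3, physical=[A,B,D,C,E,F], logical=[C,E,F,A,B,D]
After op 3 (rotate(-1)): offset=2, physical=[A,B,D,C,E,F], logical=[D,C,E,F,A,B]
After op 4 (rotate(-2)): offset=0, physical=[A,B,D,C,E,F], logical=[A,B,D,C,E,F]
After op 5 (replace(3, 'j')): offset=0, physical=[A,B,D,j,E,F], logical=[A,B,D,j,E,F]
After op 6 (rotate(+2)): offset=2, physical=[A,B,D,j,E,F], logical=[D,j,E,F,A,B]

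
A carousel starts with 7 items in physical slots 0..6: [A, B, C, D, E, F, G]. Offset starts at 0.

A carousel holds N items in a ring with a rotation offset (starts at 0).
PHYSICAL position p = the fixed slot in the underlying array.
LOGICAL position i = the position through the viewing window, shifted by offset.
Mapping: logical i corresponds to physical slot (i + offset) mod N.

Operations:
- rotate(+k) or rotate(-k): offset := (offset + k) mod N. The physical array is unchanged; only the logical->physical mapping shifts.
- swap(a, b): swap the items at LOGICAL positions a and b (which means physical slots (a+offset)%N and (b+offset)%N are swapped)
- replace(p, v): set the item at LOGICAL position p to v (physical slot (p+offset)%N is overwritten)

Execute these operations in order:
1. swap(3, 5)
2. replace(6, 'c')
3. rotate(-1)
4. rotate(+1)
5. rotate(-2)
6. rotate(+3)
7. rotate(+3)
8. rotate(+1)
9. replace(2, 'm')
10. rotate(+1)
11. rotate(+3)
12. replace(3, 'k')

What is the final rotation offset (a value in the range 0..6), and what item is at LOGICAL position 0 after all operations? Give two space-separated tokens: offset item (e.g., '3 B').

Answer: 2 C

Derivation:
After op 1 (swap(3, 5)): offset=0, physical=[A,B,C,F,E,D,G], logical=[A,B,C,F,E,D,G]
After op 2 (replace(6, 'c')): offset=0, physical=[A,B,C,F,E,D,c], logical=[A,B,C,F,E,D,c]
After op 3 (rotate(-1)): offset=6, physical=[A,B,C,F,E,D,c], logical=[c,A,B,C,F,E,D]
After op 4 (rotate(+1)): offset=0, physical=[A,B,C,F,E,D,c], logical=[A,B,C,F,E,D,c]
After op 5 (rotate(-2)): offset=5, physical=[A,B,C,F,E,D,c], logical=[D,c,A,B,C,F,E]
After op 6 (rotate(+3)): offset=1, physical=[A,B,C,F,E,D,c], logical=[B,C,F,E,D,c,A]
After op 7 (rotate(+3)): offset=4, physical=[A,B,C,F,E,D,c], logical=[E,D,c,A,B,C,F]
After op 8 (rotate(+1)): offset=5, physical=[A,B,C,F,E,D,c], logical=[D,c,A,B,C,F,E]
After op 9 (replace(2, 'm')): offset=5, physical=[m,B,C,F,E,D,c], logical=[D,c,m,B,C,F,E]
After op 10 (rotate(+1)): offset=6, physical=[m,B,C,F,E,D,c], logical=[c,m,B,C,F,E,D]
After op 11 (rotate(+3)): offset=2, physical=[m,B,C,F,E,D,c], logical=[C,F,E,D,c,m,B]
After op 12 (replace(3, 'k')): offset=2, physical=[m,B,C,F,E,k,c], logical=[C,F,E,k,c,m,B]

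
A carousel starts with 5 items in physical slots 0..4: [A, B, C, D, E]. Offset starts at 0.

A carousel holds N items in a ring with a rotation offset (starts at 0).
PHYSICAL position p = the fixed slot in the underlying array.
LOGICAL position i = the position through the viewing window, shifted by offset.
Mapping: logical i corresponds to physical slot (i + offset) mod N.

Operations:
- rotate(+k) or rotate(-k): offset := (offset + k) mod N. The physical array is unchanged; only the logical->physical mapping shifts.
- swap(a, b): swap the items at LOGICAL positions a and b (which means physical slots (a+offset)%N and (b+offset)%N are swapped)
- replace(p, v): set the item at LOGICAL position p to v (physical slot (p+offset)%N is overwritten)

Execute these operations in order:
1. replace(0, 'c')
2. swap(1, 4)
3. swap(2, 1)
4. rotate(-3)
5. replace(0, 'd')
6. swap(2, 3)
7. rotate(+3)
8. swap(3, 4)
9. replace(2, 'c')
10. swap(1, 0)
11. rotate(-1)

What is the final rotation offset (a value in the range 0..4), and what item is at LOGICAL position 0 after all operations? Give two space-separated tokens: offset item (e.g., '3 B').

After op 1 (replace(0, 'c')): offset=0, physical=[c,B,C,D,E], logical=[c,B,C,D,E]
After op 2 (swap(1, 4)): offset=0, physical=[c,E,C,D,B], logical=[c,E,C,D,B]
After op 3 (swap(2, 1)): offset=0, physical=[c,C,E,D,B], logical=[c,C,E,D,B]
After op 4 (rotate(-3)): offset=2, physical=[c,C,E,D,B], logical=[E,D,B,c,C]
After op 5 (replace(0, 'd')): offset=2, physical=[c,C,d,D,B], logical=[d,D,B,c,C]
After op 6 (swap(2, 3)): offset=2, physical=[B,C,d,D,c], logical=[d,D,c,B,C]
After op 7 (rotate(+3)): offset=0, physical=[B,C,d,D,c], logical=[B,C,d,D,c]
After op 8 (swap(3, 4)): offset=0, physical=[B,C,d,c,D], logical=[B,C,d,c,D]
After op 9 (replace(2, 'c')): offset=0, physical=[B,C,c,c,D], logical=[B,C,c,c,D]
After op 10 (swap(1, 0)): offset=0, physical=[C,B,c,c,D], logical=[C,B,c,c,D]
After op 11 (rotate(-1)): offset=4, physical=[C,B,c,c,D], logical=[D,C,B,c,c]

Answer: 4 D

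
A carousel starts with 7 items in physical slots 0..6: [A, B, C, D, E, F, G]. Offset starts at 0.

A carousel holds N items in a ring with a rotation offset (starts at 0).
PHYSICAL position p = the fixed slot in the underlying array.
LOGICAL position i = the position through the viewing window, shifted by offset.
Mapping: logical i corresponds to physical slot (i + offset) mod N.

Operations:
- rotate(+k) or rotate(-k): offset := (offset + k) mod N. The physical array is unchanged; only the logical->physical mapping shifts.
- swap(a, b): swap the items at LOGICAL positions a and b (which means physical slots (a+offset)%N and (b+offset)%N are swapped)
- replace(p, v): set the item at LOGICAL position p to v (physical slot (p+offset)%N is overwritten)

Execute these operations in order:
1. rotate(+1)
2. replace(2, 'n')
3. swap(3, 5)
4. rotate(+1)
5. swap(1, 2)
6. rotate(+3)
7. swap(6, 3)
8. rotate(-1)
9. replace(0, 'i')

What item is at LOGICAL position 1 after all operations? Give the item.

After op 1 (rotate(+1)): offset=1, physical=[A,B,C,D,E,F,G], logical=[B,C,D,E,F,G,A]
After op 2 (replace(2, 'n')): offset=1, physical=[A,B,C,n,E,F,G], logical=[B,C,n,E,F,G,A]
After op 3 (swap(3, 5)): offset=1, physical=[A,B,C,n,G,F,E], logical=[B,C,n,G,F,E,A]
After op 4 (rotate(+1)): offset=2, physical=[A,B,C,n,G,F,E], logical=[C,n,G,F,E,A,B]
After op 5 (swap(1, 2)): offset=2, physical=[A,B,C,G,n,F,E], logical=[C,G,n,F,E,A,B]
After op 6 (rotate(+3)): offset=5, physical=[A,B,C,G,n,F,E], logical=[F,E,A,B,C,G,n]
After op 7 (swap(6, 3)): offset=5, physical=[A,n,C,G,B,F,E], logical=[F,E,A,n,C,G,B]
After op 8 (rotate(-1)): offset=4, physical=[A,n,C,G,B,F,E], logical=[B,F,E,A,n,C,G]
After op 9 (replace(0, 'i')): offset=4, physical=[A,n,C,G,i,F,E], logical=[i,F,E,A,n,C,G]

Answer: F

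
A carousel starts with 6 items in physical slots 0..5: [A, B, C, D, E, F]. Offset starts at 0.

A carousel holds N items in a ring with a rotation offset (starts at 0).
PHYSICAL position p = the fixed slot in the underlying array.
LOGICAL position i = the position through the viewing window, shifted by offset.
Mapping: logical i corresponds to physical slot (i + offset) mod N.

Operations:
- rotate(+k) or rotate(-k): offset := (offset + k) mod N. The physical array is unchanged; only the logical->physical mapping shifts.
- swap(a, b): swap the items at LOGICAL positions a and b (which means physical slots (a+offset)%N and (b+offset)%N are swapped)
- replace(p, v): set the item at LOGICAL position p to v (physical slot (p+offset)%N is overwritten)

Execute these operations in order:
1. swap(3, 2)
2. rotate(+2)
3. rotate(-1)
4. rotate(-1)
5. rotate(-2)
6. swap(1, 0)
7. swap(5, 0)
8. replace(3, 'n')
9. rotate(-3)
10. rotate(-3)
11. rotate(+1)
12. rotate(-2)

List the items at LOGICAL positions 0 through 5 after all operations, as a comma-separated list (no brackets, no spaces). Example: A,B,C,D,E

After op 1 (swap(3, 2)): offset=0, physical=[A,B,D,C,E,F], logical=[A,B,D,C,E,F]
After op 2 (rotate(+2)): offset=2, physical=[A,B,D,C,E,F], logical=[D,C,E,F,A,B]
After op 3 (rotate(-1)): offset=1, physical=[A,B,D,C,E,F], logical=[B,D,C,E,F,A]
After op 4 (rotate(-1)): offset=0, physical=[A,B,D,C,E,F], logical=[A,B,D,C,E,F]
After op 5 (rotate(-2)): offset=4, physical=[A,B,D,C,E,F], logical=[E,F,A,B,D,C]
After op 6 (swap(1, 0)): offset=4, physical=[A,B,D,C,F,E], logical=[F,E,A,B,D,C]
After op 7 (swap(5, 0)): offset=4, physical=[A,B,D,F,C,E], logical=[C,E,A,B,D,F]
After op 8 (replace(3, 'n')): offset=4, physical=[A,n,D,F,C,E], logical=[C,E,A,n,D,F]
After op 9 (rotate(-3)): offset=1, physical=[A,n,D,F,C,E], logical=[n,D,F,C,E,A]
After op 10 (rotate(-3)): offset=4, physical=[A,n,D,F,C,E], logical=[C,E,A,n,D,F]
After op 11 (rotate(+1)): offset=5, physical=[A,n,D,F,C,E], logical=[E,A,n,D,F,C]
After op 12 (rotate(-2)): offset=3, physical=[A,n,D,F,C,E], logical=[F,C,E,A,n,D]

Answer: F,C,E,A,n,D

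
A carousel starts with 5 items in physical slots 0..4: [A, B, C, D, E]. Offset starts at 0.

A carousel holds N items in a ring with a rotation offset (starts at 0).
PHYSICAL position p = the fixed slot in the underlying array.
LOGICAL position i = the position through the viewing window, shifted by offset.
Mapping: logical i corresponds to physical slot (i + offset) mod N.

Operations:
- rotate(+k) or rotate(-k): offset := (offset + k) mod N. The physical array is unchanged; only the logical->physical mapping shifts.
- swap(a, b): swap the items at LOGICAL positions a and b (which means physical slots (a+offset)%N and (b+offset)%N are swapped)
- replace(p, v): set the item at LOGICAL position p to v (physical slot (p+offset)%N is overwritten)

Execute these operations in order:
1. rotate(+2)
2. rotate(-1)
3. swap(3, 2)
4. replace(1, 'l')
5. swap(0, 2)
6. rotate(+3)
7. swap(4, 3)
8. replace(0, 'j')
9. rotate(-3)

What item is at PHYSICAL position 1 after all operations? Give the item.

Answer: E

Derivation:
After op 1 (rotate(+2)): offset=2, physical=[A,B,C,D,E], logical=[C,D,E,A,B]
After op 2 (rotate(-1)): offset=1, physical=[A,B,C,D,E], logical=[B,C,D,E,A]
After op 3 (swap(3, 2)): offset=1, physical=[A,B,C,E,D], logical=[B,C,E,D,A]
After op 4 (replace(1, 'l')): offset=1, physical=[A,B,l,E,D], logical=[B,l,E,D,A]
After op 5 (swap(0, 2)): offset=1, physical=[A,E,l,B,D], logical=[E,l,B,D,A]
After op 6 (rotate(+3)): offset=4, physical=[A,E,l,B,D], logical=[D,A,E,l,B]
After op 7 (swap(4, 3)): offset=4, physical=[A,E,B,l,D], logical=[D,A,E,B,l]
After op 8 (replace(0, 'j')): offset=4, physical=[A,E,B,l,j], logical=[j,A,E,B,l]
After op 9 (rotate(-3)): offset=1, physical=[A,E,B,l,j], logical=[E,B,l,j,A]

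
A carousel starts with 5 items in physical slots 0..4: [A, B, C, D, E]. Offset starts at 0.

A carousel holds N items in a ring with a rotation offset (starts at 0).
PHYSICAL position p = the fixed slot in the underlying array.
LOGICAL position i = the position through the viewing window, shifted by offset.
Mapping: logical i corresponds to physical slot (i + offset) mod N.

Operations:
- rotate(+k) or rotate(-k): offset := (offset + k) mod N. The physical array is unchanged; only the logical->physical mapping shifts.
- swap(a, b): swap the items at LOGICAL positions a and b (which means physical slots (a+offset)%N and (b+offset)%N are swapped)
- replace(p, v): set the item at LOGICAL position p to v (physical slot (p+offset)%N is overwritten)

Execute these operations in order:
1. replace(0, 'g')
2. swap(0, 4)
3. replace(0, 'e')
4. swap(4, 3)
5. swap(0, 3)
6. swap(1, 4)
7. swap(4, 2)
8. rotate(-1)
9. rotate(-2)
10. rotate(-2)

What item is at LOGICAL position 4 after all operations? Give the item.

After op 1 (replace(0, 'g')): offset=0, physical=[g,B,C,D,E], logical=[g,B,C,D,E]
After op 2 (swap(0, 4)): offset=0, physical=[E,B,C,D,g], logical=[E,B,C,D,g]
After op 3 (replace(0, 'e')): offset=0, physical=[e,B,C,D,g], logical=[e,B,C,D,g]
After op 4 (swap(4, 3)): offset=0, physical=[e,B,C,g,D], logical=[e,B,C,g,D]
After op 5 (swap(0, 3)): offset=0, physical=[g,B,C,e,D], logical=[g,B,C,e,D]
After op 6 (swap(1, 4)): offset=0, physical=[g,D,C,e,B], logical=[g,D,C,e,B]
After op 7 (swap(4, 2)): offset=0, physical=[g,D,B,e,C], logical=[g,D,B,e,C]
After op 8 (rotate(-1)): offset=4, physical=[g,D,B,e,C], logical=[C,g,D,B,e]
After op 9 (rotate(-2)): offset=2, physical=[g,D,B,e,C], logical=[B,e,C,g,D]
After op 10 (rotate(-2)): offset=0, physical=[g,D,B,e,C], logical=[g,D,B,e,C]

Answer: C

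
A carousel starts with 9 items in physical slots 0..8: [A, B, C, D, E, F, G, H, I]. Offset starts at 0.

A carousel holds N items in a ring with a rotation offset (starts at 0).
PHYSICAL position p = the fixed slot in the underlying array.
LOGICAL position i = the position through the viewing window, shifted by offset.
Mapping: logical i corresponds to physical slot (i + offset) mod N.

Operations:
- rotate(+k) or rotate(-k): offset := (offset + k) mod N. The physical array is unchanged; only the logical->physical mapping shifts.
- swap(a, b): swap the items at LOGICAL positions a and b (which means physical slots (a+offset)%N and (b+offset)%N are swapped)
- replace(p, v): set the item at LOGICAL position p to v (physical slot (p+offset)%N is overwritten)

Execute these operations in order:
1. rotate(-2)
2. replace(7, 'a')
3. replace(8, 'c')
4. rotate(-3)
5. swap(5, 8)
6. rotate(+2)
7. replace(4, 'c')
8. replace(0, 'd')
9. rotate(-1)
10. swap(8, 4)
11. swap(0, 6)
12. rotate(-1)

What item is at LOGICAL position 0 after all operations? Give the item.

Answer: D

Derivation:
After op 1 (rotate(-2)): offset=7, physical=[A,B,C,D,E,F,G,H,I], logical=[H,I,A,B,C,D,E,F,G]
After op 2 (replace(7, 'a')): offset=7, physical=[A,B,C,D,E,a,G,H,I], logical=[H,I,A,B,C,D,E,a,G]
After op 3 (replace(8, 'c')): offset=7, physical=[A,B,C,D,E,a,c,H,I], logical=[H,I,A,B,C,D,E,a,c]
After op 4 (rotate(-3)): offset=4, physical=[A,B,C,D,E,a,c,H,I], logical=[E,a,c,H,I,A,B,C,D]
After op 5 (swap(5, 8)): offset=4, physical=[D,B,C,A,E,a,c,H,I], logical=[E,a,c,H,I,D,B,C,A]
After op 6 (rotate(+2)): offset=6, physical=[D,B,C,A,E,a,c,H,I], logical=[c,H,I,D,B,C,A,E,a]
After op 7 (replace(4, 'c')): offset=6, physical=[D,c,C,A,E,a,c,H,I], logical=[c,H,I,D,c,C,A,E,a]
After op 8 (replace(0, 'd')): offset=6, physical=[D,c,C,A,E,a,d,H,I], logical=[d,H,I,D,c,C,A,E,a]
After op 9 (rotate(-1)): offset=5, physical=[D,c,C,A,E,a,d,H,I], logical=[a,d,H,I,D,c,C,A,E]
After op 10 (swap(8, 4)): offset=5, physical=[E,c,C,A,D,a,d,H,I], logical=[a,d,H,I,E,c,C,A,D]
After op 11 (swap(0, 6)): offset=5, physical=[E,c,a,A,D,C,d,H,I], logical=[C,d,H,I,E,c,a,A,D]
After op 12 (rotate(-1)): offset=4, physical=[E,c,a,A,D,C,d,H,I], logical=[D,C,d,H,I,E,c,a,A]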